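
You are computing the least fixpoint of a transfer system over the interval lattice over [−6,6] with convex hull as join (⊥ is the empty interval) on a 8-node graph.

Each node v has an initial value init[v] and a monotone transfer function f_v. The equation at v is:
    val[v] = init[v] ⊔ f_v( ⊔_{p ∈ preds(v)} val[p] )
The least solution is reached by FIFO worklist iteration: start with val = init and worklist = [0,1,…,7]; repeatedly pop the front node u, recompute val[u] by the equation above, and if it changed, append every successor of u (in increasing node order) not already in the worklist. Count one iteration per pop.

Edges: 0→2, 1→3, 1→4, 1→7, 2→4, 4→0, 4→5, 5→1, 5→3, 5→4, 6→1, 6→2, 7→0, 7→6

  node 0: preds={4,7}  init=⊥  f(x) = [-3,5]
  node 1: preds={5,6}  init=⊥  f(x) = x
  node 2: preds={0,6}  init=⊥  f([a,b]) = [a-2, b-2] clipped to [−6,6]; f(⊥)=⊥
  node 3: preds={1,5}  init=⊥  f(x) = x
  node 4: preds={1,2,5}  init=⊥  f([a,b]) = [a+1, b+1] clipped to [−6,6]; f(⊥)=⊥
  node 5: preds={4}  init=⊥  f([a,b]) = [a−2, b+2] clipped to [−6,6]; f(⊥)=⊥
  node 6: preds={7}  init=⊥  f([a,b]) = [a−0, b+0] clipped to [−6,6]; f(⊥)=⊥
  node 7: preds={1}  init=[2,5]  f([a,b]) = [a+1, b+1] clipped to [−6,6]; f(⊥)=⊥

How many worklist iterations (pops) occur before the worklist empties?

20

Iteration log — 20 steps:
  step 1. node 0  ⊔preds=[2,5]  new=[-3,5]  old=⊥  +wl: 
  step 2. node 1  ⊔preds=⊥  new=⊥  stable
  step 3. node 2  ⊔preds=[-3,5]  new=[-5,3]  old=⊥  +wl: 
  step 4. node 3  ⊔preds=⊥  new=⊥  stable
  step 5. node 4  ⊔preds=[-5,3]  new=[-4,4]  old=⊥  +wl: 0
  step 6. node 5  ⊔preds=[-4,4]  new=[-6,6]  old=⊥  +wl: 1,3,4
  step 7. node 6  ⊔preds=[2,5]  new=[2,5]  old=⊥  +wl: 2
  step 8. node 7  ⊔preds=⊥  new=[2,5]  stable
  step 9. node 0  ⊔preds=[-4,5]  new=[-3,5]  stable
  step 10. node 1  ⊔preds=[-6,6]  new=[-6,6]  old=⊥  +wl: 7
  step 11. node 3  ⊔preds=[-6,6]  new=[-6,6]  old=⊥  +wl: 
  step 12. node 4  ⊔preds=[-6,6]  new=[-5,6]  old=[-4,4]  +wl: 0,5
  step 13. node 2  ⊔preds=[-3,5]  new=[-5,3]  stable
  step 14. node 7  ⊔preds=[-6,6]  new=[-5,6]  old=[2,5]  +wl: 6
  step 15. node 0  ⊔preds=[-5,6]  new=[-3,5]  stable
  step 16. node 5  ⊔preds=[-5,6]  new=[-6,6]  stable
  step 17. node 6  ⊔preds=[-5,6]  new=[-5,6]  old=[2,5]  +wl: 1,2
  step 18. node 1  ⊔preds=[-6,6]  new=[-6,6]  stable
  step 19. node 2  ⊔preds=[-5,6]  new=[-6,4]  old=[-5,3]  +wl: 4
  step 20. node 4  ⊔preds=[-6,6]  new=[-5,6]  stable

Least fixpoint reached:
  node 0: [-3,5]
  node 1: [-6,6]
  node 2: [-6,4]
  node 3: [-6,6]
  node 4: [-5,6]
  node 5: [-6,6]
  node 6: [-5,6]
  node 7: [-5,6]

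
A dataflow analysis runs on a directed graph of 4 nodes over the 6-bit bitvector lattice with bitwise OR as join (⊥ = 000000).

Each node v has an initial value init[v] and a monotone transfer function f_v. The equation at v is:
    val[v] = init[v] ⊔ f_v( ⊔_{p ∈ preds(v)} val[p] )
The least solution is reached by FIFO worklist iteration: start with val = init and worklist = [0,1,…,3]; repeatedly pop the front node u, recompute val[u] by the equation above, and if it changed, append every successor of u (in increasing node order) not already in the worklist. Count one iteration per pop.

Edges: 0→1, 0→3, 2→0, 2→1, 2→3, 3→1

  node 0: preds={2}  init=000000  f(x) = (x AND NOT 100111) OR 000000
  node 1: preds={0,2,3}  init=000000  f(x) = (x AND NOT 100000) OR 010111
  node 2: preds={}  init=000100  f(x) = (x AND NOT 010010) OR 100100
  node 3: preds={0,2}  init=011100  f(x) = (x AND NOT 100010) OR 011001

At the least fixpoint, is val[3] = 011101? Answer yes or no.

yes

Trace (6 dequeues):
  [1] u=0 | in 000100 | out 000000 | ==
  [2] u=1 | in 011100 | out 011111 | prev 000000 | push {}
  [3] u=2 | in 000000 | out 100100 | prev 000100 | push {0,1}
  [4] u=3 | in 100100 | out 011101 | prev 011100 | push {}
  [5] u=0 | in 100100 | out 000000 | ==
  [6] u=1 | in 111101 | out 011111 | ==

Converged values:
  [0] 000000
  [1] 011111
  [2] 100100
  [3] 011101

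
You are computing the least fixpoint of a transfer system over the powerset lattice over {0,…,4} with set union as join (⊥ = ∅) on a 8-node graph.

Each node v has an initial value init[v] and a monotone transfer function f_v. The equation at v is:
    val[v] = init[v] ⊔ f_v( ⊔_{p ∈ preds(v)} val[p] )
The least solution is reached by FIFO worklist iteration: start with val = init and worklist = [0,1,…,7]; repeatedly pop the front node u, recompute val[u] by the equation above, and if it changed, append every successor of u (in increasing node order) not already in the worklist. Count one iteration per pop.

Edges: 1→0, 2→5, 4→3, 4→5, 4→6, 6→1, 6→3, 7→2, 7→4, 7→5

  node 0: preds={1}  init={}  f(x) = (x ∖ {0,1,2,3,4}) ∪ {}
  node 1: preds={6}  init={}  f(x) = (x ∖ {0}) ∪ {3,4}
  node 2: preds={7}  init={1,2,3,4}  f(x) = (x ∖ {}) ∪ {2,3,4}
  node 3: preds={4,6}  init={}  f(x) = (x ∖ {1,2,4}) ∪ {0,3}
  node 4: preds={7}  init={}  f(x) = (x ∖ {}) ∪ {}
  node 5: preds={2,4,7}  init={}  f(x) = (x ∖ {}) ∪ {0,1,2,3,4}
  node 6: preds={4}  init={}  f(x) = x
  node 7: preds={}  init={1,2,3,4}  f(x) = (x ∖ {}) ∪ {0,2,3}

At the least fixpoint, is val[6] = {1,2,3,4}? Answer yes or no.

Trace (19 dequeues):
  [1] u=0 | in {} | out {} | ==
  [2] u=1 | in {} | out {3,4} | prev {} | push {0}
  [3] u=2 | in {1,2,3,4} | out {1,2,3,4} | ==
  [4] u=3 | in {} | out {0,3} | prev {} | push {}
  [5] u=4 | in {1,2,3,4} | out {1,2,3,4} | prev {} | push {3}
  [6] u=5 | in {1,2,3,4} | out {0,1,2,3,4} | prev {} | push {}
  [7] u=6 | in {1,2,3,4} | out {1,2,3,4} | prev {} | push {1}
  [8] u=7 | in {} | out {0,1,2,3,4} | prev {1,2,3,4} | push {2,4,5}
  [9] u=0 | in {3,4} | out {} | ==
  [10] u=3 | in {1,2,3,4} | out {0,3} | ==
  [11] u=1 | in {1,2,3,4} | out {1,2,3,4} | prev {3,4} | push {0}
  [12] u=2 | in {0,1,2,3,4} | out {0,1,2,3,4} | prev {1,2,3,4} | push {}
  [13] u=4 | in {0,1,2,3,4} | out {0,1,2,3,4} | prev {1,2,3,4} | push {3,6}
  [14] u=5 | in {0,1,2,3,4} | out {0,1,2,3,4} | ==
  [15] u=0 | in {1,2,3,4} | out {} | ==
  [16] u=3 | in {0,1,2,3,4} | out {0,3} | ==
  [17] u=6 | in {0,1,2,3,4} | out {0,1,2,3,4} | prev {1,2,3,4} | push {1,3}
  [18] u=1 | in {0,1,2,3,4} | out {1,2,3,4} | ==
  [19] u=3 | in {0,1,2,3,4} | out {0,3} | ==

Converged values:
  [0] {}
  [1] {1,2,3,4}
  [2] {0,1,2,3,4}
  [3] {0,3}
  [4] {0,1,2,3,4}
  [5] {0,1,2,3,4}
  [6] {0,1,2,3,4}
  [7] {0,1,2,3,4}

no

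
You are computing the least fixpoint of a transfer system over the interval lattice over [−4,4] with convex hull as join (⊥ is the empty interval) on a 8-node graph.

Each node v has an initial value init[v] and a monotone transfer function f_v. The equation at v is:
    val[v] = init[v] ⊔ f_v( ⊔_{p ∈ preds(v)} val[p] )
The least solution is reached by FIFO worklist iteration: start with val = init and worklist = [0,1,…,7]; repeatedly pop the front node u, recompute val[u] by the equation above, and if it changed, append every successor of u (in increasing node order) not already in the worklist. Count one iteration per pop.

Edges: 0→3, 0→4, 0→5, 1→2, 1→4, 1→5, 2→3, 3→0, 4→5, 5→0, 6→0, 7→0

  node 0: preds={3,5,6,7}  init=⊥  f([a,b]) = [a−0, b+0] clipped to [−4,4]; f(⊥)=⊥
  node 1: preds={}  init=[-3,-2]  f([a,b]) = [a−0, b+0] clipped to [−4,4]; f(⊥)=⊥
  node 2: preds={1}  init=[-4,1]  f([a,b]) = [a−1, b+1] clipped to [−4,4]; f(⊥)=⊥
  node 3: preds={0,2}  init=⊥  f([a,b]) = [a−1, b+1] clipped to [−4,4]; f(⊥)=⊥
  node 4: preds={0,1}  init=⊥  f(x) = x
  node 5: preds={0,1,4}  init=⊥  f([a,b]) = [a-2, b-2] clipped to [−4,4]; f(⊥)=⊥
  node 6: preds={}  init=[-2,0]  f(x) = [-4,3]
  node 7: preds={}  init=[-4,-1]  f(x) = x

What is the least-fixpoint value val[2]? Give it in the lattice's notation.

Worklist (17 pops):
  #1 pop 0: in=[-4,0] → [-4,0] (was ⊥); enqueue []
  #2 pop 1: in=⊥ → [-3,-2] (no change)
  #3 pop 2: in=[-3,-2] → [-4,1] (no change)
  #4 pop 3: in=[-4,1] → [-4,2] (was ⊥); enqueue [0]
  #5 pop 4: in=[-4,0] → [-4,0] (was ⊥); enqueue []
  #6 pop 5: in=[-4,0] → [-4,-2] (was ⊥); enqueue []
  #7 pop 6: in=⊥ → [-4,3] (was [-2,0]); enqueue []
  #8 pop 7: in=⊥ → [-4,-1] (no change)
  #9 pop 0: in=[-4,3] → [-4,3] (was [-4,0]); enqueue [3,4,5]
  #10 pop 3: in=[-4,3] → [-4,4] (was [-4,2]); enqueue [0]
  #11 pop 4: in=[-4,3] → [-4,3] (was [-4,0]); enqueue []
  #12 pop 5: in=[-4,3] → [-4,1] (was [-4,-2]); enqueue []
  #13 pop 0: in=[-4,4] → [-4,4] (was [-4,3]); enqueue [3,4,5]
  #14 pop 3: in=[-4,4] → [-4,4] (no change)
  #15 pop 4: in=[-4,4] → [-4,4] (was [-4,3]); enqueue []
  #16 pop 5: in=[-4,4] → [-4,2] (was [-4,1]); enqueue [0]
  #17 pop 0: in=[-4,4] → [-4,4] (no change)

Fixpoint:
  val[0] = [-4,4]
  val[1] = [-3,-2]
  val[2] = [-4,1]
  val[3] = [-4,4]
  val[4] = [-4,4]
  val[5] = [-4,2]
  val[6] = [-4,3]
  val[7] = [-4,-1]

[-4,1]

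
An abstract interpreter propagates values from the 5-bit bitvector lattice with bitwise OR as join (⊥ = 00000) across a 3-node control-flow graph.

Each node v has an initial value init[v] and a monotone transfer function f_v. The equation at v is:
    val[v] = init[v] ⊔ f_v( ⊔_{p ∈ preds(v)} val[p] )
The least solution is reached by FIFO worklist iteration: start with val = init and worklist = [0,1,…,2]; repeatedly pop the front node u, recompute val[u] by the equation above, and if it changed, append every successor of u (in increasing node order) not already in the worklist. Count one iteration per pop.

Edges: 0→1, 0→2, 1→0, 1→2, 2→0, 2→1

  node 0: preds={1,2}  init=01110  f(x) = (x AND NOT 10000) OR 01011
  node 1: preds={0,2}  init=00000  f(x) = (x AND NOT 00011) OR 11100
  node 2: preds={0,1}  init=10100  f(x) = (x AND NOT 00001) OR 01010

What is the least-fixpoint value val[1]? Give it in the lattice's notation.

Trace (5 dequeues):
  [1] u=0 | in 10100 | out 01111 | prev 01110 | push {}
  [2] u=1 | in 11111 | out 11100 | prev 00000 | push {0}
  [3] u=2 | in 11111 | out 11110 | prev 10100 | push {1}
  [4] u=0 | in 11110 | out 01111 | ==
  [5] u=1 | in 11111 | out 11100 | ==

Converged values:
  [0] 01111
  [1] 11100
  [2] 11110

11100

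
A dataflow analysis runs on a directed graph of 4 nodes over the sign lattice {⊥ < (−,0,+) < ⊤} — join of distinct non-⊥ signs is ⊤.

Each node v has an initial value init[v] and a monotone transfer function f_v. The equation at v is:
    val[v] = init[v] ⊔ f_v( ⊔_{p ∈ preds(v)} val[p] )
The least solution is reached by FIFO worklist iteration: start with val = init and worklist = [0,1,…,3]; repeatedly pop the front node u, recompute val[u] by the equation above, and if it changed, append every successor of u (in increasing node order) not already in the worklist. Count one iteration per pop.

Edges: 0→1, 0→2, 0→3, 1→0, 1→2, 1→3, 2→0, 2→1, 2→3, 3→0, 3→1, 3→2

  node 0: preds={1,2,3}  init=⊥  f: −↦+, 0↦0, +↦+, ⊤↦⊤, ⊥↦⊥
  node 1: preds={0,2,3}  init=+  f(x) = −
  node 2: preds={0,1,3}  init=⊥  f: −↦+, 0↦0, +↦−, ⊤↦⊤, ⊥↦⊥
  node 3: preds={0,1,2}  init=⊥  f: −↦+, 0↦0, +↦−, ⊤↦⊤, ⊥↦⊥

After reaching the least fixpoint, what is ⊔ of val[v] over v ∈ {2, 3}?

Worklist (8 pops):
  #1 pop 0: in=+ → + (was ⊥); enqueue []
  #2 pop 1: in=+ → ⊤ (was +); enqueue [0]
  #3 pop 2: in=⊤ → ⊤ (was ⊥); enqueue [1]
  #4 pop 3: in=⊤ → ⊤ (was ⊥); enqueue [2]
  #5 pop 0: in=⊤ → ⊤ (was +); enqueue [3]
  #6 pop 1: in=⊤ → ⊤ (no change)
  #7 pop 2: in=⊤ → ⊤ (no change)
  #8 pop 3: in=⊤ → ⊤ (no change)

Fixpoint:
  val[0] = ⊤
  val[1] = ⊤
  val[2] = ⊤
  val[3] = ⊤

⊤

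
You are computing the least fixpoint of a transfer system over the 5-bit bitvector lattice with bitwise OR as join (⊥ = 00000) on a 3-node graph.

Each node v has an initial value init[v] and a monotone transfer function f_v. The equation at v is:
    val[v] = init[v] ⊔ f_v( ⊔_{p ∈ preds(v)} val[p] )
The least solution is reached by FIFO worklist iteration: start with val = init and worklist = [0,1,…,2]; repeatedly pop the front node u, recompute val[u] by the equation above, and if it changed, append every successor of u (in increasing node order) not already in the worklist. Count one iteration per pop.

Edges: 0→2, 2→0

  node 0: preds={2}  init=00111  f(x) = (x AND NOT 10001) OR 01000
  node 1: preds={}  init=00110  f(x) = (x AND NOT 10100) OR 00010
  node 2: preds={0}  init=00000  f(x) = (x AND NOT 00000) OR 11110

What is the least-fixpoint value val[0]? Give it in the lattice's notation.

Trace (4 dequeues):
  [1] u=0 | in 00000 | out 01111 | prev 00111 | push {}
  [2] u=1 | in 00000 | out 00110 | ==
  [3] u=2 | in 01111 | out 11111 | prev 00000 | push {0}
  [4] u=0 | in 11111 | out 01111 | ==

Converged values:
  [0] 01111
  [1] 00110
  [2] 11111

01111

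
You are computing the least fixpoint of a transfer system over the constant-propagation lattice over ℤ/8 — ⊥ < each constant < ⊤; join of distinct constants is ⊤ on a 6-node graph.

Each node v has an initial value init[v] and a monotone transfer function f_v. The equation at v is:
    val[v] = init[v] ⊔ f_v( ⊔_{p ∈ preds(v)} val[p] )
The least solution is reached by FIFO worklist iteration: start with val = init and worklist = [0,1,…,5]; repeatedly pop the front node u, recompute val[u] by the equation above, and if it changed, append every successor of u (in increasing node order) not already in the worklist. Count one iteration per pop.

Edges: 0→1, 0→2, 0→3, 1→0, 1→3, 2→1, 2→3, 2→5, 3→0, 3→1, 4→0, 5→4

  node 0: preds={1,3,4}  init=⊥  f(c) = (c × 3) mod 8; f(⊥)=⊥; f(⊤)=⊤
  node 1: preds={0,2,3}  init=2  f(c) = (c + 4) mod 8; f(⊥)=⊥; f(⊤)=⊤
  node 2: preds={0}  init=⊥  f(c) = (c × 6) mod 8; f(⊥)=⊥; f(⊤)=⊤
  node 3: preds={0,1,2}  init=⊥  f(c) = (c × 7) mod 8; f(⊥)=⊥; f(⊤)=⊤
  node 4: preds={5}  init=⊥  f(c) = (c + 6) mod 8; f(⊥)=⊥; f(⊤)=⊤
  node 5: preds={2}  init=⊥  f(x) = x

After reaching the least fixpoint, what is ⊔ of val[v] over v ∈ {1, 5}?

Iteration log — 18 steps:
  step 1. node 0  ⊔preds=2  new=6  old=⊥  +wl: 
  step 2. node 1  ⊔preds=6  new=2  stable
  step 3. node 2  ⊔preds=6  new=4  old=⊥  +wl: 1
  step 4. node 3  ⊔preds=⊤  new=⊤  old=⊥  +wl: 0
  step 5. node 4  ⊔preds=⊥  new=⊥  stable
  step 6. node 5  ⊔preds=4  new=4  old=⊥  +wl: 4
  step 7. node 1  ⊔preds=⊤  new=⊤  old=2  +wl: 3
  step 8. node 0  ⊔preds=⊤  new=⊤  old=6  +wl: 1,2
  step 9. node 4  ⊔preds=4  new=2  old=⊥  +wl: 0
  step 10. node 3  ⊔preds=⊤  new=⊤  stable
  step 11. node 1  ⊔preds=⊤  new=⊤  stable
  step 12. node 2  ⊔preds=⊤  new=⊤  old=4  +wl: 1,3,5
  step 13. node 0  ⊔preds=⊤  new=⊤  stable
  step 14. node 1  ⊔preds=⊤  new=⊤  stable
  step 15. node 3  ⊔preds=⊤  new=⊤  stable
  step 16. node 5  ⊔preds=⊤  new=⊤  old=4  +wl: 4
  step 17. node 4  ⊔preds=⊤  new=⊤  old=2  +wl: 0
  step 18. node 0  ⊔preds=⊤  new=⊤  stable

Least fixpoint reached:
  node 0: ⊤
  node 1: ⊤
  node 2: ⊤
  node 3: ⊤
  node 4: ⊤
  node 5: ⊤

⊤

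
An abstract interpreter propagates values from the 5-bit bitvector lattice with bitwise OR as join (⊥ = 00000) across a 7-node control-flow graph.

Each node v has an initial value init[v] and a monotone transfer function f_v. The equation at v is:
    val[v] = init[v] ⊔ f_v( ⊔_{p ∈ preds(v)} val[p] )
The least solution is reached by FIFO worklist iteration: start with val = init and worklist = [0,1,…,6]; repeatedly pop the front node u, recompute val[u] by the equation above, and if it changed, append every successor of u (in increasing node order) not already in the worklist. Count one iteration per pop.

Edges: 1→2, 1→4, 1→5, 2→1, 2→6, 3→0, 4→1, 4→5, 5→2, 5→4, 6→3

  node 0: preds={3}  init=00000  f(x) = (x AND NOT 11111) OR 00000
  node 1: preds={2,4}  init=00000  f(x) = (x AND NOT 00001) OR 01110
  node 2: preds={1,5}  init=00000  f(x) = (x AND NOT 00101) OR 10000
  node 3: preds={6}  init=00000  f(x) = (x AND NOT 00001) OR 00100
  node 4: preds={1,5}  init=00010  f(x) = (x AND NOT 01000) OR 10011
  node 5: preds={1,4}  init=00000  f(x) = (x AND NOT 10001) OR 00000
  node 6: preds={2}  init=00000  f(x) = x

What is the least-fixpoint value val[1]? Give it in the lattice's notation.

11110

Worklist (14 pops):
  #1 pop 0: in=00000 → 00000 (no change)
  #2 pop 1: in=00010 → 01110 (was 00000); enqueue []
  #3 pop 2: in=01110 → 11010 (was 00000); enqueue [1]
  #4 pop 3: in=00000 → 00100 (was 00000); enqueue [0]
  #5 pop 4: in=01110 → 10111 (was 00010); enqueue []
  #6 pop 5: in=11111 → 01110 (was 00000); enqueue [2,4]
  #7 pop 6: in=11010 → 11010 (was 00000); enqueue [3]
  #8 pop 1: in=11111 → 11110 (was 01110); enqueue [5]
  #9 pop 0: in=00100 → 00000 (no change)
  #10 pop 2: in=11110 → 11010 (no change)
  #11 pop 4: in=11110 → 10111 (no change)
  #12 pop 3: in=11010 → 11110 (was 00100); enqueue [0]
  #13 pop 5: in=11111 → 01110 (no change)
  #14 pop 0: in=11110 → 00000 (no change)

Fixpoint:
  val[0] = 00000
  val[1] = 11110
  val[2] = 11010
  val[3] = 11110
  val[4] = 10111
  val[5] = 01110
  val[6] = 11010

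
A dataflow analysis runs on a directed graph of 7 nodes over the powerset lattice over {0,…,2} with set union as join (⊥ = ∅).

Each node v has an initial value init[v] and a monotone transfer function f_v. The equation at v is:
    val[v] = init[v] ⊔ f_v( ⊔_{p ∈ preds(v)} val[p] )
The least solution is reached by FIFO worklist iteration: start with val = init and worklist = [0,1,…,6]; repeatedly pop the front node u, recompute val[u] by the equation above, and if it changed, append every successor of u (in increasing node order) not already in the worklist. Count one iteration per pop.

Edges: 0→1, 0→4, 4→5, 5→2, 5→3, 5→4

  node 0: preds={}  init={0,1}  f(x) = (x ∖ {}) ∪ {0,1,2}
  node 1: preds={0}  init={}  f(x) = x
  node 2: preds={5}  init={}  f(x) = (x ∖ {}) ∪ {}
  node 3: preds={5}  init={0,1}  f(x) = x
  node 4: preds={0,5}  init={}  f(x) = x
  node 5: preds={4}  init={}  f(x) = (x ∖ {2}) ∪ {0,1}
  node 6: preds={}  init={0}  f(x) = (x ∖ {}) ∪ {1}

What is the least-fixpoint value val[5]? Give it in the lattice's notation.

Iteration log — 10 steps:
  step 1. node 0  ⊔preds={}  new={0,1,2}  old={0,1}  +wl: 
  step 2. node 1  ⊔preds={0,1,2}  new={0,1,2}  old={}  +wl: 
  step 3. node 2  ⊔preds={}  new={}  stable
  step 4. node 3  ⊔preds={}  new={0,1}  stable
  step 5. node 4  ⊔preds={0,1,2}  new={0,1,2}  old={}  +wl: 
  step 6. node 5  ⊔preds={0,1,2}  new={0,1}  old={}  +wl: 2,3,4
  step 7. node 6  ⊔preds={}  new={0,1}  old={0}  +wl: 
  step 8. node 2  ⊔preds={0,1}  new={0,1}  old={}  +wl: 
  step 9. node 3  ⊔preds={0,1}  new={0,1}  stable
  step 10. node 4  ⊔preds={0,1,2}  new={0,1,2}  stable

Least fixpoint reached:
  node 0: {0,1,2}
  node 1: {0,1,2}
  node 2: {0,1}
  node 3: {0,1}
  node 4: {0,1,2}
  node 5: {0,1}
  node 6: {0,1}

{0,1}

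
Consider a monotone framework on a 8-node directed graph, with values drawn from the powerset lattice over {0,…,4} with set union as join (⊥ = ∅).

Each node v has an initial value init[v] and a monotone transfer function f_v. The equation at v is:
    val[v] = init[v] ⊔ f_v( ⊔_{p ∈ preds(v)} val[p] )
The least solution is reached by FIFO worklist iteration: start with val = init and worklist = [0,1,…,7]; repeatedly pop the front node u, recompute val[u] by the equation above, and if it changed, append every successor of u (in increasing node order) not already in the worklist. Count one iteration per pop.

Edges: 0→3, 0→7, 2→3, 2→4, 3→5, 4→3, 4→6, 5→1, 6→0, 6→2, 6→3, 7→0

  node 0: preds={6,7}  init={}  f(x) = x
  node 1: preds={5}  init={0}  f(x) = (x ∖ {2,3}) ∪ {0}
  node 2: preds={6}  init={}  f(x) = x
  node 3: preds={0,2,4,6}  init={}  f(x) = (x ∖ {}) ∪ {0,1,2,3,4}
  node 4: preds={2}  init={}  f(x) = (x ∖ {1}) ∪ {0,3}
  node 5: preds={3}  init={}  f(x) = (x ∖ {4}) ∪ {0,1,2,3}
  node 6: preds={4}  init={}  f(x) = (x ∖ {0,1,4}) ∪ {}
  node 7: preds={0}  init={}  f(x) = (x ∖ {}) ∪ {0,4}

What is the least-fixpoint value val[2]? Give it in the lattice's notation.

Iteration log — 16 steps:
  step 1. node 0  ⊔preds={}  new={}  stable
  step 2. node 1  ⊔preds={}  new={0}  stable
  step 3. node 2  ⊔preds={}  new={}  stable
  step 4. node 3  ⊔preds={}  new={0,1,2,3,4}  old={}  +wl: 
  step 5. node 4  ⊔preds={}  new={0,3}  old={}  +wl: 3
  step 6. node 5  ⊔preds={0,1,2,3,4}  new={0,1,2,3}  old={}  +wl: 1
  step 7. node 6  ⊔preds={0,3}  new={3}  old={}  +wl: 0,2
  step 8. node 7  ⊔preds={}  new={0,4}  old={}  +wl: 
  step 9. node 3  ⊔preds={0,3}  new={0,1,2,3,4}  stable
  step 10. node 1  ⊔preds={0,1,2,3}  new={0,1}  old={0}  +wl: 
  step 11. node 0  ⊔preds={0,3,4}  new={0,3,4}  old={}  +wl: 3,7
  step 12. node 2  ⊔preds={3}  new={3}  old={}  +wl: 4
  step 13. node 3  ⊔preds={0,3,4}  new={0,1,2,3,4}  stable
  step 14. node 7  ⊔preds={0,3,4}  new={0,3,4}  old={0,4}  +wl: 0
  step 15. node 4  ⊔preds={3}  new={0,3}  stable
  step 16. node 0  ⊔preds={0,3,4}  new={0,3,4}  stable

Least fixpoint reached:
  node 0: {0,3,4}
  node 1: {0,1}
  node 2: {3}
  node 3: {0,1,2,3,4}
  node 4: {0,3}
  node 5: {0,1,2,3}
  node 6: {3}
  node 7: {0,3,4}

{3}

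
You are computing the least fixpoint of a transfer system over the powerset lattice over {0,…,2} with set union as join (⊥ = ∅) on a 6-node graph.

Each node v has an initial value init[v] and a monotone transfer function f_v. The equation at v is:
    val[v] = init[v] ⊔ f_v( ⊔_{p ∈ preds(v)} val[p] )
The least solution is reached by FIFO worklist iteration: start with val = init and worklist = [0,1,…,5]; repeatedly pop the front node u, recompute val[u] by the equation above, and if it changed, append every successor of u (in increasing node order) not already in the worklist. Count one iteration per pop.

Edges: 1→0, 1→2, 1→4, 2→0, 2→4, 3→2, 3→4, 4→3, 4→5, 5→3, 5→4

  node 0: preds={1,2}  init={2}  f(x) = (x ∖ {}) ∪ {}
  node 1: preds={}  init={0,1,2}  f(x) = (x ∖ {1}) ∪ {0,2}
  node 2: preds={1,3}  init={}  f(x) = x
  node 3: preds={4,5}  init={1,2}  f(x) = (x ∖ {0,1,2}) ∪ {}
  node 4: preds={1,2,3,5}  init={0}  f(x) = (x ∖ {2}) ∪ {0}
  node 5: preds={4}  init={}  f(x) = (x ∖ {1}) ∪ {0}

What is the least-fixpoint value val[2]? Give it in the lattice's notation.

{0,1,2}

Trace (9 dequeues):
  [1] u=0 | in {0,1,2} | out {0,1,2} | prev {2} | push {}
  [2] u=1 | in {} | out {0,1,2} | ==
  [3] u=2 | in {0,1,2} | out {0,1,2} | prev {} | push {0}
  [4] u=3 | in {0} | out {1,2} | ==
  [5] u=4 | in {0,1,2} | out {0,1} | prev {0} | push {3}
  [6] u=5 | in {0,1} | out {0} | prev {} | push {4}
  [7] u=0 | in {0,1,2} | out {0,1,2} | ==
  [8] u=3 | in {0,1} | out {1,2} | ==
  [9] u=4 | in {0,1,2} | out {0,1} | ==

Converged values:
  [0] {0,1,2}
  [1] {0,1,2}
  [2] {0,1,2}
  [3] {1,2}
  [4] {0,1}
  [5] {0}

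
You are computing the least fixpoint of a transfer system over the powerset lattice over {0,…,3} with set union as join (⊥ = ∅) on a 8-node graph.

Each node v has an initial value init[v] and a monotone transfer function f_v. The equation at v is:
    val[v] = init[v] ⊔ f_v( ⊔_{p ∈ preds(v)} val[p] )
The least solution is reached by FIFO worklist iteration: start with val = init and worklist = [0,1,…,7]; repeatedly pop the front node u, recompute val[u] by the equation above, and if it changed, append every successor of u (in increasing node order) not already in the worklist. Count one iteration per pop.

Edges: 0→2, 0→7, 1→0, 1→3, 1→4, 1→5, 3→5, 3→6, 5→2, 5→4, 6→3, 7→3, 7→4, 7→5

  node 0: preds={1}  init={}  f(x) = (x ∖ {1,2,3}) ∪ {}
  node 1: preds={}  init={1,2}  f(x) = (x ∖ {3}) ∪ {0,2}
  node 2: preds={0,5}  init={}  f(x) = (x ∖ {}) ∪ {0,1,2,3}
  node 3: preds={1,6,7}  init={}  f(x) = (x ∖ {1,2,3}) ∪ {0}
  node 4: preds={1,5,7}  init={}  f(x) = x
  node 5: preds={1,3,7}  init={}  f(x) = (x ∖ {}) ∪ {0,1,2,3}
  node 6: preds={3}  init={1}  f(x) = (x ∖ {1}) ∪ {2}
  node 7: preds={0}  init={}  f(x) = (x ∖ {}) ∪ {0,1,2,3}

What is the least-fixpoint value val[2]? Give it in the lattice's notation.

Iteration log — 14 steps:
  step 1. node 0  ⊔preds={1,2}  new={}  stable
  step 2. node 1  ⊔preds={}  new={0,1,2}  old={1,2}  +wl: 0
  step 3. node 2  ⊔preds={}  new={0,1,2,3}  old={}  +wl: 
  step 4. node 3  ⊔preds={0,1,2}  new={0}  old={}  +wl: 
  step 5. node 4  ⊔preds={0,1,2}  new={0,1,2}  old={}  +wl: 
  step 6. node 5  ⊔preds={0,1,2}  new={0,1,2,3}  old={}  +wl: 2,4
  step 7. node 6  ⊔preds={0}  new={0,1,2}  old={1}  +wl: 3
  step 8. node 7  ⊔preds={}  new={0,1,2,3}  old={}  +wl: 5
  step 9. node 0  ⊔preds={0,1,2}  new={0}  old={}  +wl: 7
  step 10. node 2  ⊔preds={0,1,2,3}  new={0,1,2,3}  stable
  step 11. node 4  ⊔preds={0,1,2,3}  new={0,1,2,3}  old={0,1,2}  +wl: 
  step 12. node 3  ⊔preds={0,1,2,3}  new={0}  stable
  step 13. node 5  ⊔preds={0,1,2,3}  new={0,1,2,3}  stable
  step 14. node 7  ⊔preds={0}  new={0,1,2,3}  stable

Least fixpoint reached:
  node 0: {0}
  node 1: {0,1,2}
  node 2: {0,1,2,3}
  node 3: {0}
  node 4: {0,1,2,3}
  node 5: {0,1,2,3}
  node 6: {0,1,2}
  node 7: {0,1,2,3}

{0,1,2,3}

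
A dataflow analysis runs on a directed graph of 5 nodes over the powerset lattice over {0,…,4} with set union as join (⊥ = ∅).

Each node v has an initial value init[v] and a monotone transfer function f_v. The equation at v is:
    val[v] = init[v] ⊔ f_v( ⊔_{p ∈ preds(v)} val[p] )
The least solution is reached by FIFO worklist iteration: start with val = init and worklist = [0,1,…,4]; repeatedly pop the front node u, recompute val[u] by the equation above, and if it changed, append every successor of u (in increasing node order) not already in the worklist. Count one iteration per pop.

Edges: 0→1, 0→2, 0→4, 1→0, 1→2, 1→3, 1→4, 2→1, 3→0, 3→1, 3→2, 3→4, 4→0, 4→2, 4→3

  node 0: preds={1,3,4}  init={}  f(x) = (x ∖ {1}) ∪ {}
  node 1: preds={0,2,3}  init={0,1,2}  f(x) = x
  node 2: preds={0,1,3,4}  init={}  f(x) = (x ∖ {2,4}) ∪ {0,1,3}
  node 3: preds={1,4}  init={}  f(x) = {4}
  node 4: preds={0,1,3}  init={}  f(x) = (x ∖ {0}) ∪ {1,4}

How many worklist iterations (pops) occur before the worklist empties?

Worklist (14 pops):
  #1 pop 0: in={0,1,2} → {0,2} (was {}); enqueue []
  #2 pop 1: in={0,2} → {0,1,2} (no change)
  #3 pop 2: in={0,1,2} → {0,1,3} (was {}); enqueue [1]
  #4 pop 3: in={0,1,2} → {4} (was {}); enqueue [0,2]
  #5 pop 4: in={0,1,2,4} → {1,2,4} (was {}); enqueue [3]
  #6 pop 1: in={0,1,2,3,4} → {0,1,2,3,4} (was {0,1,2}); enqueue [4]
  #7 pop 0: in={0,1,2,3,4} → {0,2,3,4} (was {0,2}); enqueue [1]
  #8 pop 2: in={0,1,2,3,4} → {0,1,3} (no change)
  #9 pop 3: in={0,1,2,3,4} → {4} (no change)
  #10 pop 4: in={0,1,2,3,4} → {1,2,3,4} (was {1,2,4}); enqueue [0,2,3]
  #11 pop 1: in={0,1,2,3,4} → {0,1,2,3,4} (no change)
  #12 pop 0: in={0,1,2,3,4} → {0,2,3,4} (no change)
  #13 pop 2: in={0,1,2,3,4} → {0,1,3} (no change)
  #14 pop 3: in={0,1,2,3,4} → {4} (no change)

Fixpoint:
  val[0] = {0,2,3,4}
  val[1] = {0,1,2,3,4}
  val[2] = {0,1,3}
  val[3] = {4}
  val[4] = {1,2,3,4}

14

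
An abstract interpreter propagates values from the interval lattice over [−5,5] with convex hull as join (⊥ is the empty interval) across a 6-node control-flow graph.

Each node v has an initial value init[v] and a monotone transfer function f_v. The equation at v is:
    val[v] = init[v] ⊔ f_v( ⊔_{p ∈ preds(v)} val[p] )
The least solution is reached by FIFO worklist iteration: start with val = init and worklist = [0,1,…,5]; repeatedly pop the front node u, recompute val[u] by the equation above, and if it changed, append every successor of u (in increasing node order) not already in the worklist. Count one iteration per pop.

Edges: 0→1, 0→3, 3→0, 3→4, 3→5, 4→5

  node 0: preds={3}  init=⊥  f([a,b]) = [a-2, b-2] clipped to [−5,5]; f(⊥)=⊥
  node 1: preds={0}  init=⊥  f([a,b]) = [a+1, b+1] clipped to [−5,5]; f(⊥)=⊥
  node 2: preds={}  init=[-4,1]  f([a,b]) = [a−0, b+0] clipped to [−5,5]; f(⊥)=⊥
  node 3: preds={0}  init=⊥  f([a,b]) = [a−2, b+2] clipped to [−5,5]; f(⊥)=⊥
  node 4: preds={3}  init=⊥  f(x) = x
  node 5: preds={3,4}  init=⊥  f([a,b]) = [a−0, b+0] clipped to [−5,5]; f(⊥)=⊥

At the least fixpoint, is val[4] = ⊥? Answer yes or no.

Worklist (6 pops):
  #1 pop 0: in=⊥ → ⊥ (no change)
  #2 pop 1: in=⊥ → ⊥ (no change)
  #3 pop 2: in=⊥ → [-4,1] (no change)
  #4 pop 3: in=⊥ → ⊥ (no change)
  #5 pop 4: in=⊥ → ⊥ (no change)
  #6 pop 5: in=⊥ → ⊥ (no change)

Fixpoint:
  val[0] = ⊥
  val[1] = ⊥
  val[2] = [-4,1]
  val[3] = ⊥
  val[4] = ⊥
  val[5] = ⊥

yes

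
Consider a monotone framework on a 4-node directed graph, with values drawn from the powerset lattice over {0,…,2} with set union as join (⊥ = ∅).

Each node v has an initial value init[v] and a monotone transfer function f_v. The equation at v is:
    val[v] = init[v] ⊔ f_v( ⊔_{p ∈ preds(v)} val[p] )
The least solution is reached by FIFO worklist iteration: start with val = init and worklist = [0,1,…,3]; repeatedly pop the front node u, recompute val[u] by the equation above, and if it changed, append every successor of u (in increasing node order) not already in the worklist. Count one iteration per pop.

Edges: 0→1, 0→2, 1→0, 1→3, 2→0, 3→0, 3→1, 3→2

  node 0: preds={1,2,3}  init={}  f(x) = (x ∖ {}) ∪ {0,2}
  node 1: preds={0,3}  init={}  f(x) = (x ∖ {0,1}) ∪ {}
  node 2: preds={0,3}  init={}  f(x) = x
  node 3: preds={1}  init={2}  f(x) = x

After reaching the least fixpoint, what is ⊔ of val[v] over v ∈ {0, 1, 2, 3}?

Trace (5 dequeues):
  [1] u=0 | in {2} | out {0,2} | prev {} | push {}
  [2] u=1 | in {0,2} | out {2} | prev {} | push {0}
  [3] u=2 | in {0,2} | out {0,2} | prev {} | push {}
  [4] u=3 | in {2} | out {2} | ==
  [5] u=0 | in {0,2} | out {0,2} | ==

Converged values:
  [0] {0,2}
  [1] {2}
  [2] {0,2}
  [3] {2}

{0,2}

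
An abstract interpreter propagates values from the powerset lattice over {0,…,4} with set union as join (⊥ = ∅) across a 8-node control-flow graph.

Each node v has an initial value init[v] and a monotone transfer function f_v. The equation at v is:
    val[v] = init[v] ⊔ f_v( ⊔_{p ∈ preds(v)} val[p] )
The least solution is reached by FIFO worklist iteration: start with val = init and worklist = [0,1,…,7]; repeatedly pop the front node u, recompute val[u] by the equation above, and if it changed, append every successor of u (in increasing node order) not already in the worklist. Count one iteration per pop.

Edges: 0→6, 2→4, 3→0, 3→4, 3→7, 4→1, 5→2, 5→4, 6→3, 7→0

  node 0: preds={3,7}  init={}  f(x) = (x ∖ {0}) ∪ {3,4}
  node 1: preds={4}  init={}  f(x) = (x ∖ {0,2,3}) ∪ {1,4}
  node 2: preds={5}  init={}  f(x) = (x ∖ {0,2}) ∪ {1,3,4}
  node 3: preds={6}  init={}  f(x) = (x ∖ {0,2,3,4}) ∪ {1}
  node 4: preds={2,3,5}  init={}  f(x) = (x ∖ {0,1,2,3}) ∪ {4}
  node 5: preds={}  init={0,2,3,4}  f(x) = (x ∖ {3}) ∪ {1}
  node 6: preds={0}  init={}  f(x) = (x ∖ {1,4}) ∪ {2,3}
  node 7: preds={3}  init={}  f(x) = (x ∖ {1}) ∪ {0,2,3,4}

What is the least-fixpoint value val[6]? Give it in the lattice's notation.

{2,3}

Trace (14 dequeues):
  [1] u=0 | in {} | out {3,4} | prev {} | push {}
  [2] u=1 | in {} | out {1,4} | prev {} | push {}
  [3] u=2 | in {0,2,3,4} | out {1,3,4} | prev {} | push {}
  [4] u=3 | in {} | out {1} | prev {} | push {0}
  [5] u=4 | in {0,1,2,3,4} | out {4} | prev {} | push {1}
  [6] u=5 | in {} | out {0,1,2,3,4} | prev {0,2,3,4} | push {2,4}
  [7] u=6 | in {3,4} | out {2,3} | prev {} | push {3}
  [8] u=7 | in {1} | out {0,2,3,4} | prev {} | push {}
  [9] u=0 | in {0,1,2,3,4} | out {1,2,3,4} | prev {3,4} | push {6}
  [10] u=1 | in {4} | out {1,4} | ==
  [11] u=2 | in {0,1,2,3,4} | out {1,3,4} | ==
  [12] u=4 | in {0,1,2,3,4} | out {4} | ==
  [13] u=3 | in {2,3} | out {1} | ==
  [14] u=6 | in {1,2,3,4} | out {2,3} | ==

Converged values:
  [0] {1,2,3,4}
  [1] {1,4}
  [2] {1,3,4}
  [3] {1}
  [4] {4}
  [5] {0,1,2,3,4}
  [6] {2,3}
  [7] {0,2,3,4}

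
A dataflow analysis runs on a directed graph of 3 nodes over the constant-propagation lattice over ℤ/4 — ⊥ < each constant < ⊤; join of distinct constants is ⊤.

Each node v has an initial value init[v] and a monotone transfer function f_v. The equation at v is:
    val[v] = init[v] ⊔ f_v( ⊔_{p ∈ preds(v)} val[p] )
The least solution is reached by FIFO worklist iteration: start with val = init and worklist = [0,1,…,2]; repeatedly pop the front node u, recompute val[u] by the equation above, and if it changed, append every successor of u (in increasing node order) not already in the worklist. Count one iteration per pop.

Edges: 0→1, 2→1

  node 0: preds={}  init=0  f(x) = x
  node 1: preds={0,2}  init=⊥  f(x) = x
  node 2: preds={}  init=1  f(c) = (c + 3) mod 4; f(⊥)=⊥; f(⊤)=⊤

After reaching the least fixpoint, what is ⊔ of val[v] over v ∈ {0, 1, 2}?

⊤

Worklist (3 pops):
  #1 pop 0: in=⊥ → 0 (no change)
  #2 pop 1: in=⊤ → ⊤ (was ⊥); enqueue []
  #3 pop 2: in=⊥ → 1 (no change)

Fixpoint:
  val[0] = 0
  val[1] = ⊤
  val[2] = 1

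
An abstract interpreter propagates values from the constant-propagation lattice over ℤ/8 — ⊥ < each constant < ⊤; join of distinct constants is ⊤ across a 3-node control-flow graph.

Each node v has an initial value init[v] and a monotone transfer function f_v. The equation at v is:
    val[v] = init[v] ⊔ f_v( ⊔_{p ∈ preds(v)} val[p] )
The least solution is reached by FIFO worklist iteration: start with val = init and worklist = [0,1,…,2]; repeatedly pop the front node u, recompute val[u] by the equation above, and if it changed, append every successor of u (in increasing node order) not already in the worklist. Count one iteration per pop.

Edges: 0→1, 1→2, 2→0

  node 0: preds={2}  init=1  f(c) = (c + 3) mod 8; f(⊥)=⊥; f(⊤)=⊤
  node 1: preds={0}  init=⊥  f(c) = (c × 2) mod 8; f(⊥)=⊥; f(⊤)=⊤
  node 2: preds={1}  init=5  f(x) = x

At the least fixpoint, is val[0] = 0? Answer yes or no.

no

Iteration log — 4 steps:
  step 1. node 0  ⊔preds=5  new=⊤  old=1  +wl: 
  step 2. node 1  ⊔preds=⊤  new=⊤  old=⊥  +wl: 
  step 3. node 2  ⊔preds=⊤  new=⊤  old=5  +wl: 0
  step 4. node 0  ⊔preds=⊤  new=⊤  stable

Least fixpoint reached:
  node 0: ⊤
  node 1: ⊤
  node 2: ⊤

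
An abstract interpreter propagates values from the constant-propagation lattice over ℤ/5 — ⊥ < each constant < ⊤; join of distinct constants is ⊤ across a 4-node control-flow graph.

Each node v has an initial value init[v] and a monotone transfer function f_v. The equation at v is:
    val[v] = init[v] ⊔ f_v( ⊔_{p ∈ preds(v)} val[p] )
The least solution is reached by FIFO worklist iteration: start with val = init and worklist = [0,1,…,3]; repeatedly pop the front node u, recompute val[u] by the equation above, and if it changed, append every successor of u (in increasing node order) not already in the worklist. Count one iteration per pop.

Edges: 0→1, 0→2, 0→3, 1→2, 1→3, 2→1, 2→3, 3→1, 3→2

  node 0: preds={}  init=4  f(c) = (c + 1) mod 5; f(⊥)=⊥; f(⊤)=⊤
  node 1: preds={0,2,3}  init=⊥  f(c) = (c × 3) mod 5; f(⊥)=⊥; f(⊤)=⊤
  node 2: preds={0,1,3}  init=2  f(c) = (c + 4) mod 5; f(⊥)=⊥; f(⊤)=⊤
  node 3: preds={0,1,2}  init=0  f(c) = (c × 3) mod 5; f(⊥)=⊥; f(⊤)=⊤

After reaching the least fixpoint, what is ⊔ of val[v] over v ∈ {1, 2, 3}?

⊤

Iteration log — 6 steps:
  step 1. node 0  ⊔preds=⊥  new=4  stable
  step 2. node 1  ⊔preds=⊤  new=⊤  old=⊥  +wl: 
  step 3. node 2  ⊔preds=⊤  new=⊤  old=2  +wl: 1
  step 4. node 3  ⊔preds=⊤  new=⊤  old=0  +wl: 2
  step 5. node 1  ⊔preds=⊤  new=⊤  stable
  step 6. node 2  ⊔preds=⊤  new=⊤  stable

Least fixpoint reached:
  node 0: 4
  node 1: ⊤
  node 2: ⊤
  node 3: ⊤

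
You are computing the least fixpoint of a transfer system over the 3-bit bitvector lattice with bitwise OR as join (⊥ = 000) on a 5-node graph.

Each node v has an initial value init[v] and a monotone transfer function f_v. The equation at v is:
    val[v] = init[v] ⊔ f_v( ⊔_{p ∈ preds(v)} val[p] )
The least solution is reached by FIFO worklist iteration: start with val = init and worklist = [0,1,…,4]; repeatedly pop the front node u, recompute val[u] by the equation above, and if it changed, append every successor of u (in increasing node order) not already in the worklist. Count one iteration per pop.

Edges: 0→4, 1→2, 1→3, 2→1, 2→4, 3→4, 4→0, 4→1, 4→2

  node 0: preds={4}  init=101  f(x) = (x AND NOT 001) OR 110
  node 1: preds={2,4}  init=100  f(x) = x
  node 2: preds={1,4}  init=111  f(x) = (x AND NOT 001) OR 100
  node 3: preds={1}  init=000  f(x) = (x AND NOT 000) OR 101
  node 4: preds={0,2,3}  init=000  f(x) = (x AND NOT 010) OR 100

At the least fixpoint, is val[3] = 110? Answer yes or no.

no

Trace (8 dequeues):
  [1] u=0 | in 000 | out 111 | prev 101 | push {}
  [2] u=1 | in 111 | out 111 | prev 100 | push {}
  [3] u=2 | in 111 | out 111 | ==
  [4] u=3 | in 111 | out 111 | prev 000 | push {}
  [5] u=4 | in 111 | out 101 | prev 000 | push {0,1,2}
  [6] u=0 | in 101 | out 111 | ==
  [7] u=1 | in 111 | out 111 | ==
  [8] u=2 | in 111 | out 111 | ==

Converged values:
  [0] 111
  [1] 111
  [2] 111
  [3] 111
  [4] 101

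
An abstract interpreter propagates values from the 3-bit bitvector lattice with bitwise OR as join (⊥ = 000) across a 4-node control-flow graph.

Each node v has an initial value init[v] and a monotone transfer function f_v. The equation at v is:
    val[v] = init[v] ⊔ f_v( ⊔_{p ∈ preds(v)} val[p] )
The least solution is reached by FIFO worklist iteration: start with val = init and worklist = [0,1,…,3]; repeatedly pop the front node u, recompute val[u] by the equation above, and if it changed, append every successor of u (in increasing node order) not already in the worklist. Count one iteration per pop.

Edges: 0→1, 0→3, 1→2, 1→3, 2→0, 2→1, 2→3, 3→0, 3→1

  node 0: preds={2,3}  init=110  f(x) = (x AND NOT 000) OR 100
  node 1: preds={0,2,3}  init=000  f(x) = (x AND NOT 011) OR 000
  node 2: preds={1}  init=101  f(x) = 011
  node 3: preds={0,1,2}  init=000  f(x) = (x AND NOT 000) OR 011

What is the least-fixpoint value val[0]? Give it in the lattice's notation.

111

Worklist (6 pops):
  #1 pop 0: in=101 → 111 (was 110); enqueue []
  #2 pop 1: in=111 → 100 (was 000); enqueue []
  #3 pop 2: in=100 → 111 (was 101); enqueue [0,1]
  #4 pop 3: in=111 → 111 (was 000); enqueue []
  #5 pop 0: in=111 → 111 (no change)
  #6 pop 1: in=111 → 100 (no change)

Fixpoint:
  val[0] = 111
  val[1] = 100
  val[2] = 111
  val[3] = 111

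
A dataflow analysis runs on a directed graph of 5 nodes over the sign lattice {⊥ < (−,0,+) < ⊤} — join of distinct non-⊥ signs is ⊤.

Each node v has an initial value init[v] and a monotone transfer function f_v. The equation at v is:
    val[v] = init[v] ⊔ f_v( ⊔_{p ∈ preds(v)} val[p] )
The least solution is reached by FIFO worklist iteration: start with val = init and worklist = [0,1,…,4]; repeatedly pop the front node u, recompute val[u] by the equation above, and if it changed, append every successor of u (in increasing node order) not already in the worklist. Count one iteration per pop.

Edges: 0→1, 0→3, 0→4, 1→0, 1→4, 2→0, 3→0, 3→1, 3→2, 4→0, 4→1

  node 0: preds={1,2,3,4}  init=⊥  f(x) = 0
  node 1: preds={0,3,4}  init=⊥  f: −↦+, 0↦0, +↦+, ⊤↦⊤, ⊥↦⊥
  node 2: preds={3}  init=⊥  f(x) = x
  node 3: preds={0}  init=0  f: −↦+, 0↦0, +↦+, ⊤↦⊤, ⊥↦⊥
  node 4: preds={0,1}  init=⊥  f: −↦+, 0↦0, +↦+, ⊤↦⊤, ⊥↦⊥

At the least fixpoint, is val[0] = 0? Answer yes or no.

Iteration log — 7 steps:
  step 1. node 0  ⊔preds=0  new=0  old=⊥  +wl: 
  step 2. node 1  ⊔preds=0  new=0  old=⊥  +wl: 0
  step 3. node 2  ⊔preds=0  new=0  old=⊥  +wl: 
  step 4. node 3  ⊔preds=0  new=0  stable
  step 5. node 4  ⊔preds=0  new=0  old=⊥  +wl: 1
  step 6. node 0  ⊔preds=0  new=0  stable
  step 7. node 1  ⊔preds=0  new=0  stable

Least fixpoint reached:
  node 0: 0
  node 1: 0
  node 2: 0
  node 3: 0
  node 4: 0

yes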